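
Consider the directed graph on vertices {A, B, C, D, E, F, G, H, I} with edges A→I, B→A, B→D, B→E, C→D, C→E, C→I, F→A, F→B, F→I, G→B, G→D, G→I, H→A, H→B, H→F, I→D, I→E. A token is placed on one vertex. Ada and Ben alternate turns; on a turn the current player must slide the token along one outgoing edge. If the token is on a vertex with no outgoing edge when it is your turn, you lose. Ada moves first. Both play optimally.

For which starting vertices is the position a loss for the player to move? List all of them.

A, D, E

Compute win/loss labels from the base case upward. A position with no move is L. Any other position is W if it can reach an L in one move, else L.
Every edge goes from a vertex to one that appears earlier in the order D, E, I, A, B, F, G, H, C, so processing vertices in that order labels each vertex after all of its successors.
D: no outgoing edge → L
E: no outgoing edge → L
I: reaches L-position E → W
A: only reaches I(W), which is W → L
B: reaches L-position A → W
F: reaches L-position A → W
G: reaches L-position D → W
H: reaches L-position A → W
C: reaches L-position E → W
Reading off the rows marked L gives the requested list; there are 3 such vertices.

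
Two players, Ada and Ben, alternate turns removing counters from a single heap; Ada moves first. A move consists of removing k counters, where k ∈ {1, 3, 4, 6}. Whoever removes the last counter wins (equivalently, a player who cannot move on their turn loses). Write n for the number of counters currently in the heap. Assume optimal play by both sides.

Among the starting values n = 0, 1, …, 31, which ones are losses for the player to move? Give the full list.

0, 2, 7, 9, 14, 16, 21, 23, 28, 30

Work bottom-up. With no move the player to move loses. Otherwise the position is W if at least one move leads to an L position for the opponent, and L if every move leads to a W.
n=0: no move → L
n=1: →0(L), so W
n=2: →1(W) only, which is W, so L
n=3: →2(L), so W
n=4: →0(L), so W
n=5: →2(L), so W
n=6: →2(L), so W
n=7: →6(W), 4(W), 3(W), 1(W) — all W, so L
n=8: →7(L), so W
n=9: →8(W), 6(W), 5(W), 3(W) — all W, so L
n=10: →9(L), so W
n=11: →7(L), so W
n=12: →9(L), so W
n=13: →9(L), so W
n=14: →13(W), 11(W), 10(W), 8(W) — all W, so L
n=15: →14(L), so W
n=16: →15(W), 13(W), 12(W), 10(W) — all W, so L
n=17: →16(L), so W
n=18: →14(L), so W
n=19: →16(L), so W
n=20: →16(L), so W
n=21: →20(W), 18(W), 17(W), 15(W) — all W, so L
n=22: →21(L), so W
n=23: →22(W), 20(W), 19(W), 17(W) — all W, so L
n=24: →23(L), so W
n=25: →21(L), so W
n=26: →23(L), so W
n=27: →23(L), so W
n=28: →27(W), 25(W), 24(W), 22(W) — all W, so L
n=29: →28(L), so W
n=30: →29(W), 27(W), 26(W), 24(W) — all W, so L
n=31: →30(L), so W
Reading off the rows marked L gives the requested list; there are 10 such values of n.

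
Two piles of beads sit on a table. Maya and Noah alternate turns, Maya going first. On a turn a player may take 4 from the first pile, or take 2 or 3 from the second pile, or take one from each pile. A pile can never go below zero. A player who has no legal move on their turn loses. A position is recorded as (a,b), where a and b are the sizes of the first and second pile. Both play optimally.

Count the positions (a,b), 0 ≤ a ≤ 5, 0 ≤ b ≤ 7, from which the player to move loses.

Positions with no move are L. A position that does have a move is losing for the player to move precisely when every available move leads to a winning position for the opponent. Fill in the labels:
Every move lowers a or b (never raises either), so fill the grid row by row in increasing a, and left to right within a row: each cell's successors are then already labelled.
      b=0  b=1  b=2  b=3  b=4  b=5  b=6  b=7
a=0:    L    L    W    W    W    L    L    W
a=1:    L    W    W    W    L    L    W    W
a=2:    L    W    W    W    L    W    W    W
a=3:    L    W    W    W    L    W    W    W
a=4:    W    W    L    L    W    W    W    L
a=5:    W    L    L    W    W    W    L    L
Cells with no legal move (terminal, hence L): (0,0), (0,1), (1,0), (2,0), (3,0).
The remaining L cells, each justified by listing all of its moves:
(0,5): moves to (0,3)(W), (0,2)(W); every one is W ⇒ L
(0,6): moves to (0,4)(W), (0,3)(W); every one is W ⇒ L
(1,4): moves to (1,2)(W), (1,1)(W), (0,3)(W); every one is W ⇒ L
(1,5): moves to (1,3)(W), (1,2)(W), (0,4)(W); every one is W ⇒ L
(2,4): moves to (2,2)(W), (2,1)(W), (1,3)(W); every one is W ⇒ L
(3,4): moves to (3,2)(W), (3,1)(W), (2,3)(W); every one is W ⇒ L
(4,2): moves to (0,2)(W), (4,0)(W), (3,1)(W); every one is W ⇒ L
(4,3): moves to (0,3)(W), (4,1)(W), (4,0)(W), (3,2)(W); every one is W ⇒ L
(4,7): moves to (0,7)(W), (4,5)(W), (4,4)(W), (3,6)(W); every one is W ⇒ L
(5,1): moves to (1,1)(W), (4,0)(W); every one is W ⇒ L
(5,2): moves to (1,2)(W), (5,0)(W), (4,1)(W); every one is W ⇒ L
(5,6): moves to (1,6)(W), (5,4)(W), (5,3)(W), (4,5)(W); every one is W ⇒ L
(5,7): moves to (1,7)(W), (5,5)(W), (5,4)(W), (4,6)(W); every one is W ⇒ L
Every other cell has at least one move into one of the L cells above, so it is W.
L cells per row: a=0: 4, a=1: 3, a=2: 2, a=3: 2, a=4: 3, a=5: 4; total 18.

18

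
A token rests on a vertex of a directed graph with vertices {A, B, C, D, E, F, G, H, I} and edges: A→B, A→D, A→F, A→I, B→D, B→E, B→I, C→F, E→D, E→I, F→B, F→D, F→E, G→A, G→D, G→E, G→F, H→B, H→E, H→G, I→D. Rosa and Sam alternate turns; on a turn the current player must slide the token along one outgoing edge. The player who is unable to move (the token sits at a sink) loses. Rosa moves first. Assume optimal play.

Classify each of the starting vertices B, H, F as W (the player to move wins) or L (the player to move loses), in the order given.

B: W, H: L, F: W

Compute win/loss labels from the base case upward. A position with no move is L. Any other position is W if it can reach an L in one move, else L.
Every edge goes from a vertex to one that appears earlier in the order D, I, E, B, F, A, C, G, H, so processing vertices in that order labels each vertex after all of its successors.
D: no outgoing edge → L
I: W (go to D, an L position)
E: W (go to D, an L position)
B: W (go to D, an L position)
F: W (go to D, an L position)
A: W (go to D, an L position)
C: L (sole option F(W) is W)
G: W (go to D, an L position)
H: L (options G(W), B(W), E(W) are all W)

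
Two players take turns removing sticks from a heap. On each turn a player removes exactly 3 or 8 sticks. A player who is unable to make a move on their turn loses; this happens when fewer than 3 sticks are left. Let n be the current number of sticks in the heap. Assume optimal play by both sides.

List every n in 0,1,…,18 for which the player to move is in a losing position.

0, 1, 2, 6, 7, 11, 12, 13, 17, 18

Build the W/L table. Terminal = L. A non-terminal position is W if it has a move to some L; otherwise it is L.
n=0: no move → L
n=1: no move → L
n=2: no move → L
n=3: can move to 0, which is L ⇒ W
n=4: can move to 1, which is L ⇒ W
n=5: can move to 2, which is L ⇒ W
n=6: the only move is to 3(W), a W ⇒ L
n=7: the only move is to 4(W), a W ⇒ L
n=8: can move to 0, which is L ⇒ W
n=9: can move to 6, which is L ⇒ W
n=10: can move to 7, which is L ⇒ W
n=11: moves to 8(W), 3(W); every one is W ⇒ L
n=12: moves to 9(W), 4(W); every one is W ⇒ L
n=13: moves to 10(W), 5(W); every one is W ⇒ L
n=14: can move to 11, which is L ⇒ W
n=15: can move to 12, which is L ⇒ W
n=16: can move to 13, which is L ⇒ W
n=17: moves to 14(W), 9(W); every one is W ⇒ L
n=18: moves to 15(W), 10(W); every one is W ⇒ L
Reading off the rows marked L gives the requested list; there are 10 such values of n.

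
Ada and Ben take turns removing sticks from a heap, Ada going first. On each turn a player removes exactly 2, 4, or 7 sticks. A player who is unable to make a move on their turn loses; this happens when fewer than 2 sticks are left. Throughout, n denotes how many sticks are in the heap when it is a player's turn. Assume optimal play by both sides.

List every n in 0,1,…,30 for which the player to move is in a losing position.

0, 1, 6, 9, 12, 15, 18, 21, 24, 27, 30

Compute win/loss labels from the base case upward. A position with no move is L. Any other position is W if it can reach an L in one move, else L.
n=0: no move → L
n=1: no move → L
n=2: W (go to 0, an L position)
n=3: W (go to 1, an L position)
n=4: W (go to 0, an L position)
n=5: W (go to 1, an L position)
n=6: L (options 4(W), 2(W) are all W)
n=7: W (go to 0, an L position)
n=8: W (go to 6, an L position)
n=9: L (options 7(W), 5(W), 2(W) are all W)
n=10: W (go to 6, an L position)
n=11: W (go to 9, an L position)
n=12: L (options 10(W), 8(W), 5(W) are all W)
n=13: W (go to 9, an L position)
n=14: W (go to 12, an L position)
n=15: L (options 13(W), 11(W), 8(W) are all W)
n=16: W (go to 12, an L position)
n=17: W (go to 15, an L position)
n=18: L (options 16(W), 14(W), 11(W) are all W)
n=19: W (go to 15, an L position)
n=20: W (go to 18, an L position)
n=21: L (options 19(W), 17(W), 14(W) are all W)
n=22: W (go to 18, an L position)
n=23: W (go to 21, an L position)
n=24: L (options 22(W), 20(W), 17(W) are all W)
n=25: W (go to 21, an L position)
n=26: W (go to 24, an L position)
n=27: L (options 25(W), 23(W), 20(W) are all W)
n=28: W (go to 24, an L position)
n=29: W (go to 27, an L position)
n=30: L (options 28(W), 26(W), 23(W) are all W)
Reading off the rows marked L gives the requested list; there are 11 such values of n.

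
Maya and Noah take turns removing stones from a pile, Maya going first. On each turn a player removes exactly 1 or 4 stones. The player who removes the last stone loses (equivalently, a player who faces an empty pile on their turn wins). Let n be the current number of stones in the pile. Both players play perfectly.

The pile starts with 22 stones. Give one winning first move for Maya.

Use the standard recursion: the mover wins at a terminal position; elsewhere, the mover wins exactly when some move hands the opponent an L position.
n=0: no move; the opponent has just taken the last stone and therefore loses → W
n=1: only reaches 0(W), which is W → L
n=2: reaches L-position 1 → W
n=3: only reaches 2(W), which is W → L
n=4: reaches L-position 3 → W
n=5: reaches L-position 1 → W
n=6: only reaches 5(W), 2(W), all W → L
n=7: reaches L-position 6 → W
n=8: only reaches 7(W), 4(W), all W → L
n=9: reaches L-position 8 → W
n=10: reaches L-position 6 → W
n=11: only reaches 10(W), 7(W), all W → L
n=12: reaches L-position 11 → W
n=13: only reaches 12(W), 9(W), all W → L
n=14: reaches L-position 13 → W
n=15: reaches L-position 11 → W
n=16: only reaches 15(W), 12(W), all W → L
n=17: reaches L-position 16 → W
n=18: only reaches 17(W), 14(W), all W → L
n=19: reaches L-position 18 → W
n=20: reaches L-position 16 → W
n=21: only reaches 20(W), 17(W), all W → L
n=22: reaches L-position 21 → W
From 22, the L positions reachable in one move are: 21, 18. Any move reaching one of these is winning.

Remove 1, leaving 21.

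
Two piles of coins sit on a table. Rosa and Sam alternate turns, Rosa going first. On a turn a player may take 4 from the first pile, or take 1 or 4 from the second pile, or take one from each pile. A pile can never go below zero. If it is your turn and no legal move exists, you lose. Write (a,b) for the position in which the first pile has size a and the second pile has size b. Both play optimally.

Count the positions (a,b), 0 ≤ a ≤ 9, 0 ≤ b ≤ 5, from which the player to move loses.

Build the W/L table. Terminal = L. A non-terminal position is W if it has a move to some L; otherwise it is L.
Every move lowers a or b (never raises either), so fill the grid row by row in increasing a, and left to right within a row: each cell's successors are then already labelled.
      b=0  b=1  b=2  b=3  b=4  b=5
a=0:    L    W    L    W    W    L
a=1:    L    W    L    W    W    L
a=2:    L    W    L    W    W    L
a=3:    L    W    L    W    W    L
a=4:    W    W    W    W    L    W
a=5:    W    L    W    L    W    W
a=6:    W    L    W    L    W    W
a=7:    W    L    W    L    W    W
a=8:    L    W    W    L    W    L
a=9:    L    W    L    W    W    L
Cells with no legal move (terminal, hence L): (0,0), (1,0), (2,0), (3,0).
The remaining L cells, each justified by listing all of its moves:
(0,2): →(0,1)(W) only, which is W, so L
(0,5): →(0,4)(W), (0,1)(W) — all W, so L
(1,2): →(1,1)(W), (0,1)(W) — all W, so L
(1,5): →(1,4)(W), (1,1)(W), (0,4)(W) — all W, so L
(2,2): →(2,1)(W), (1,1)(W) — all W, so L
(2,5): →(2,4)(W), (2,1)(W), (1,4)(W) — all W, so L
(3,2): →(3,1)(W), (2,1)(W) — all W, so L
(3,5): →(3,4)(W), (3,1)(W), (2,4)(W) — all W, so L
(4,4): →(0,4)(W), (4,3)(W), (4,0)(W), (3,3)(W) — all W, so L
(5,1): →(1,1)(W), (5,0)(W), (4,0)(W) — all W, so L
(5,3): →(1,3)(W), (5,2)(W), (4,2)(W) — all W, so L
(6,1): →(2,1)(W), (6,0)(W), (5,0)(W) — all W, so L
(6,3): →(2,3)(W), (6,2)(W), (5,2)(W) — all W, so L
(7,1): →(3,1)(W), (7,0)(W), (6,0)(W) — all W, so L
(7,3): →(3,3)(W), (7,2)(W), (6,2)(W) — all W, so L
(8,0): →(4,0)(W) only, which is W, so L
(8,3): →(4,3)(W), (8,2)(W), (7,2)(W) — all W, so L
(8,5): →(4,5)(W), (8,4)(W), (8,1)(W), (7,4)(W) — all W, so L
(9,0): →(5,0)(W) only, which is W, so L
(9,2): →(5,2)(W), (9,1)(W), (8,1)(W) — all W, so L
(9,5): →(5,5)(W), (9,4)(W), (9,1)(W), (8,4)(W) — all W, so L
Every other cell has at least one move into one of the L cells above, so it is W.
L cells per row: a=0: 3, a=1: 3, a=2: 3, a=3: 3, a=4: 1, a=5: 2, a=6: 2, a=7: 2, a=8: 3, a=9: 3; total 25.

25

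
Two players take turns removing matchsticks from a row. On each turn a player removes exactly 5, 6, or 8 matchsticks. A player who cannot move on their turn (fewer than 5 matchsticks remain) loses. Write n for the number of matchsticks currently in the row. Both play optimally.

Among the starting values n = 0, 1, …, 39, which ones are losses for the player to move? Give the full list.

0, 1, 2, 3, 4, 13, 14, 15, 16, 17, 26, 27, 28, 29, 30, 39

Compute win/loss labels from the base case upward. A position with no move is L. Any other position is W if it can reach an L in one move, else L.
n=0: no move → L
n=1: no move → L
n=2: no move → L
n=3: no move → L
n=4: no move → L
n=5: →0(L), so W
n=6: →1(L), so W
n=7: →2(L), so W
n=8: →3(L), so W
n=9: →4(L), so W
n=10: →4(L), so W
n=11: →3(L), so W
n=12: →4(L), so W
n=13: →8(W), 7(W), 5(W) — all W, so L
n=14: →9(W), 8(W), 6(W) — all W, so L
n=15: →10(W), 9(W), 7(W) — all W, so L
n=16: →11(W), 10(W), 8(W) — all W, so L
n=17: →12(W), 11(W), 9(W) — all W, so L
n=18: →13(L), so W
n=19: →14(L), so W
n=20: →15(L), so W
n=21: →16(L), so W
n=22: →17(L), so W
n=23: →17(L), so W
n=24: →16(L), so W
n=25: →17(L), so W
n=26: →21(W), 20(W), 18(W) — all W, so L
n=27: →22(W), 21(W), 19(W) — all W, so L
n=28: →23(W), 22(W), 20(W) — all W, so L
n=29: →24(W), 23(W), 21(W) — all W, so L
n=30: →25(W), 24(W), 22(W) — all W, so L
n=31: →26(L), so W
n=32: →27(L), so W
n=33: →28(L), so W
n=34: →29(L), so W
n=35: →30(L), so W
n=36: →30(L), so W
n=37: →29(L), so W
n=38: →30(L), so W
n=39: →34(W), 33(W), 31(W) — all W, so L
Reading off the rows marked L gives the requested list; there are 16 such values of n.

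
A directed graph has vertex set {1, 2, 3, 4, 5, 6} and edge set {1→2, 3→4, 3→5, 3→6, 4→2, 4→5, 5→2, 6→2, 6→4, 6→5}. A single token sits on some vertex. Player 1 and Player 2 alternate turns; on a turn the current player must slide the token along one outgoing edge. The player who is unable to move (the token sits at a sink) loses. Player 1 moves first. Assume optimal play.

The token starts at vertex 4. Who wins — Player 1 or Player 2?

Positions with no move are L. A position that does have a move is losing for the player to move precisely when every available move leads to a winning position for the opponent. Fill in the labels:
Every edge goes from a vertex to one that appears earlier in the order 2, 5, 4, 6, 1, 3, so processing vertices in that order labels each vertex after all of its successors.
2: no outgoing edge → L
5: can move to 2, which is L ⇒ W
4: can move to 2, which is L ⇒ W
6: can move to 2, which is L ⇒ W
1: can move to 2, which is L ⇒ W
3: moves to 6(W), 4(W), 5(W); every one is W ⇒ L
The starting position 4 is W: Player 1 should move to 2, handing over an L position.

Player 1 wins.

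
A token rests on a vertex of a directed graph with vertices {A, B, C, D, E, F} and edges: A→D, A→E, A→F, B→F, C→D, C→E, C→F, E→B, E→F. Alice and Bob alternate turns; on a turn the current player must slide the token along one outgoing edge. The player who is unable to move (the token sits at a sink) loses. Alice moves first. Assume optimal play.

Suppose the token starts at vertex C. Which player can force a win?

Alice wins.

Label each position W (a win for the player to move) or L (a loss). A position with no legal move is L; any other position is W exactly when some move reaches an L, and L when every move reaches a W.
Every edge goes from a vertex to one that appears earlier in the order D, F, B, E, A, C, so processing vertices in that order labels each vertex after all of its successors.
D: no outgoing edge → L
F: no outgoing edge → L
B: W (go to F, an L position)
E: W (go to F, an L position)
A: W (go to F, an L position)
C: W (go to F, an L position)
From C Alice can move to F, reaching an L position.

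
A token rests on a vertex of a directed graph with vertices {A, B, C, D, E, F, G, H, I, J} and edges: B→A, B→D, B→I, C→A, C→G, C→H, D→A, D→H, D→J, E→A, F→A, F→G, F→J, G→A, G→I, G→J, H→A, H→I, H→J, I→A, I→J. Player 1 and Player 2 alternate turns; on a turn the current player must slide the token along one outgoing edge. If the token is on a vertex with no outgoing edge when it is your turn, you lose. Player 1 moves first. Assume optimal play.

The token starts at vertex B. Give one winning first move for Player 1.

Classify positions by backward induction: terminal positions (no move available) are L. From any other position, the mover wins iff some move reaches an L.
Every edge goes from a vertex to one that appears earlier in the order A, J, I, G, H, F, D, E, B, C, so processing vertices in that order labels each vertex after all of its successors.
A: no outgoing edge → L
J: no outgoing edge → L
I: reaches L-position J → W
G: reaches L-position J → W
H: reaches L-position J → W
F: reaches L-position J → W
D: reaches L-position J → W
E: reaches L-position A → W
B: reaches L-position A → W
C: reaches L-position A → W
From B, the L positions reachable in one move are: A.

Move to A.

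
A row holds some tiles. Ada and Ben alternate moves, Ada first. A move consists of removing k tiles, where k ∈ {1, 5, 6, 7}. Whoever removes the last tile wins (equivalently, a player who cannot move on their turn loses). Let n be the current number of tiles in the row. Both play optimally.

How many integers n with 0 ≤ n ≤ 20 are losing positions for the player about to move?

Positions with no move are L. A position that does have a move is losing for the player to move precisely when every available move leads to a winning position for the opponent. Fill in the labels:
n=0: no move → L
n=1: W (go to 0, an L position)
n=2: L (sole option 1(W) is W)
n=3: W (go to 2, an L position)
n=4: L (sole option 3(W) is W)
n=5: W (go to 4, an L position)
n=6: W (go to 0, an L position)
n=7: W (go to 2, an L position)
n=8: W (go to 2, an L position)
n=9: W (go to 4, an L position)
n=10: W (go to 4, an L position)
n=11: W (go to 4, an L position)
n=12: L (options 11(W), 7(W), 6(W), 5(W) are all W)
n=13: W (go to 12, an L position)
n=14: L (options 13(W), 9(W), 8(W), 7(W) are all W)
n=15: W (go to 14, an L position)
n=16: L (options 15(W), 11(W), 10(W), 9(W) are all W)
n=17: W (go to 16, an L position)
n=18: W (go to 12, an L position)
n=19: W (go to 14, an L position)
n=20: W (go to 14, an L position)
L entries with 0 ≤ n ≤ 20: n = 0, 2, 4, 12, 14, 16; that makes 6.

6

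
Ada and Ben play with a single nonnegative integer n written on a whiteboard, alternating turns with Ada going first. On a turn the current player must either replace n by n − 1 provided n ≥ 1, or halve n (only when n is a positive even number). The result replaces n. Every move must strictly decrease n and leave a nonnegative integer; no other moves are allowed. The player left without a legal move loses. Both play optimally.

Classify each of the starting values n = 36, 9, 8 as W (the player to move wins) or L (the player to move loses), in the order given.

36: W, 9: L, 8: W

Build the W/L table. Terminal = L. A non-terminal position is W if it has a move to some L; otherwise it is L.
n=0: no move → L
n=1: W (go to 0, an L position)
n=2: L (sole option 1(W) is W)
n=3: W (go to 2, an L position)
n=4: W (go to 2, an L position)
n=5: L (sole option 4(W) is W)
n=6: W (go to 5, an L position)
n=7: L (sole option 6(W) is W)
n=8: W (go to 7, an L position)
n=9: L (sole option 8(W) is W)
n=10: W (go to 5, an L position)
n=11: L (sole option 10(W) is W)
n=12: W (go to 11, an L position)
n=13: L (sole option 12(W) is W)
n=14: W (go to 7, an L position)
n=15: L (sole option 14(W) is W)
n=16: W (go to 15, an L position)
n=17: L (sole option 16(W) is W)
n=18: W (go to 9, an L position)
n=19: L (sole option 18(W) is W)
n=20: W (go to 19, an L position)
n=21: L (sole option 20(W) is W)
n=22: W (go to 11, an L position)
n=23: L (sole option 22(W) is W)
n=24: W (go to 23, an L position)
n=25: L (sole option 24(W) is W)
n=26: W (go to 13, an L position)
n=27: L (sole option 26(W) is W)
n=28: W (go to 27, an L position)
n=29: L (sole option 28(W) is W)
n=30: W (go to 15, an L position)
n=31: L (sole option 30(W) is W)
n=32: W (go to 31, an L position)
n=33: L (sole option 32(W) is W)
n=34: W (go to 17, an L position)
n=35: L (sole option 34(W) is W)
n=36: W (go to 35, an L position)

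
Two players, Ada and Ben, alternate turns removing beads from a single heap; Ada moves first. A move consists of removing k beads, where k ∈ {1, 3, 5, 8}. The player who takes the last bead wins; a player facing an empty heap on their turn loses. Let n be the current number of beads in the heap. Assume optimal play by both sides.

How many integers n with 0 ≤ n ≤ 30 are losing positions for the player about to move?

Positions with no move are L. A position that does have a move is losing for the player to move precisely when every available move leads to a winning position for the opponent. Fill in the labels:
n=0: no move → L
n=1: can move to 0, which is L ⇒ W
n=2: the only move is to 1(W), a W ⇒ L
n=3: can move to 2, which is L ⇒ W
n=4: moves to 3(W), 1(W); every one is W ⇒ L
n=5: can move to 4, which is L ⇒ W
n=6: moves to 5(W), 3(W), 1(W); every one is W ⇒ L
n=7: can move to 6, which is L ⇒ W
n=8: can move to 0, which is L ⇒ W
n=9: can move to 6, which is L ⇒ W
n=10: can move to 2, which is L ⇒ W
n=11: can move to 6, which is L ⇒ W
n=12: can move to 4, which is L ⇒ W
n=13: moves to 12(W), 10(W), 8(W), 5(W); every one is W ⇒ L
n=14: can move to 13, which is L ⇒ W
n=15: moves to 14(W), 12(W), 10(W), 7(W); every one is W ⇒ L
n=16: can move to 15, which is L ⇒ W
n=17: moves to 16(W), 14(W), 12(W), 9(W); every one is W ⇒ L
n=18: can move to 17, which is L ⇒ W
n=19: moves to 18(W), 16(W), 14(W), 11(W); every one is W ⇒ L
n=20: can move to 19, which is L ⇒ W
n=21: can move to 13, which is L ⇒ W
n=22: can move to 19, which is L ⇒ W
n=23: can move to 15, which is L ⇒ W
n=24: can move to 19, which is L ⇒ W
n=25: can move to 17, which is L ⇒ W
n=26: moves to 25(W), 23(W), 21(W), 18(W); every one is W ⇒ L
n=27: can move to 26, which is L ⇒ W
n=28: moves to 27(W), 25(W), 23(W), 20(W); every one is W ⇒ L
n=29: can move to 28, which is L ⇒ W
n=30: moves to 29(W), 27(W), 25(W), 22(W); every one is W ⇒ L
L entries with 0 ≤ n ≤ 30: n = 0, 2, 4, 6, 13, 15, 17, 19, 26, 28, 30; that makes 11.

11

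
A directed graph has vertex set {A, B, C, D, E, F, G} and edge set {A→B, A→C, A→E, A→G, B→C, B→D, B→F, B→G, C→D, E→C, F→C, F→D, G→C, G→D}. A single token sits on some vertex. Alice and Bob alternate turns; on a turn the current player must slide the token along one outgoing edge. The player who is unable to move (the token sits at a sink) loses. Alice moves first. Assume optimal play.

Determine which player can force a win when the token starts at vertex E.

Bob wins.

Build the W/L table. Terminal = L. A non-terminal position is W if it has a move to some L; otherwise it is L.
Every edge goes from a vertex to one that appears earlier in the order D, C, F, G, E, B, A, so processing vertices in that order labels each vertex after all of its successors.
D: no outgoing edge → L
C: can move to D, which is L ⇒ W
F: can move to D, which is L ⇒ W
G: can move to D, which is L ⇒ W
E: the only move is to C(W), a W ⇒ L
B: can move to D, which is L ⇒ W
A: can move to E, which is L ⇒ W
Every move from E reaches a W position, so the mover loses.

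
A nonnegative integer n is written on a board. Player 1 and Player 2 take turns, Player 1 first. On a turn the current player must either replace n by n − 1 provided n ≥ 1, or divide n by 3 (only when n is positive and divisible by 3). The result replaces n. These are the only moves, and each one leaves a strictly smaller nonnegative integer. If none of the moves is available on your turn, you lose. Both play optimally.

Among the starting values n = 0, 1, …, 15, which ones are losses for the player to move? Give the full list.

Compute win/loss labels from the base case upward. A position with no move is L. Any other position is W if it can reach an L in one move, else L.
n=0: no move → L
n=1: reaches L-position 0 → W
n=2: only reaches 1(W), which is W → L
n=3: reaches L-position 2 → W
n=4: only reaches 3(W), which is W → L
n=5: reaches L-position 4 → W
n=6: reaches L-position 2 → W
n=7: only reaches 6(W), which is W → L
n=8: reaches L-position 7 → W
n=9: only reaches 3(W), 8(W), all W → L
n=10: reaches L-position 9 → W
n=11: only reaches 10(W), which is W → L
n=12: reaches L-position 4 → W
n=13: only reaches 12(W), which is W → L
n=14: reaches L-position 13 → W
n=15: only reaches 5(W), 14(W), all W → L
The losing starting values of n are exactly the entries labelled L in this table (8 of them).

0, 2, 4, 7, 9, 11, 13, 15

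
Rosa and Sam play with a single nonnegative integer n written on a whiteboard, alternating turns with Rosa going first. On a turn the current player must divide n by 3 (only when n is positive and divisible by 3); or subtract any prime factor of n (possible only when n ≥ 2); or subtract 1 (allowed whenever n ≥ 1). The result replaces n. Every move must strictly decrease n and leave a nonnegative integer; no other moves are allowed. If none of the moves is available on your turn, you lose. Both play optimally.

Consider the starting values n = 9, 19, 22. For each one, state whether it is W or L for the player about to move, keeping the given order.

Use the standard recursion: the mover loses at a terminal position; elsewhere, the mover wins exactly when some move hands the opponent an L position.
n=0: no move → L
n=1: W (go to 0, an L position)
n=2: W (go to 0, an L position)
n=3: W (go to 0, an L position)
n=4: L (options 2(W), 3(W) are all W)
n=5: W (go to 0, an L position)
n=6: W (go to 4, an L position)
n=7: W (go to 0, an L position)
n=8: L (options 6(W), 7(W) are all W)
n=9: W (go to 8, an L position)
n=10: W (go to 8, an L position)
n=11: W (go to 0, an L position)
n=12: W (go to 4, an L position)
n=13: W (go to 0, an L position)
n=14: L (options 7(W), 12(W), 13(W) are all W)
n=15: W (go to 14, an L position)
n=16: W (go to 14, an L position)
n=17: W (go to 0, an L position)
n=18: L (options 6(W), 15(W), 16(W), 17(W) are all W)
n=19: W (go to 0, an L position)
n=20: W (go to 18, an L position)
n=21: W (go to 14, an L position)
n=22: L (options 11(W), 20(W), 21(W) are all W)

9: W, 19: W, 22: L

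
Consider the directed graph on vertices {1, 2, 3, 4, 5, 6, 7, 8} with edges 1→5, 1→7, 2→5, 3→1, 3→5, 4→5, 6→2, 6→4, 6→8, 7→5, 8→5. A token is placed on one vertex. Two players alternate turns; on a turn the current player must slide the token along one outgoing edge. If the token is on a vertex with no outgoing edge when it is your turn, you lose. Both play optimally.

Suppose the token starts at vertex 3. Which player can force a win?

The first player wins.

Use the standard recursion: the mover loses at a terminal position; elsewhere, the mover wins exactly when some move hands the opponent an L position.
Every edge goes from a vertex to one that appears earlier in the order 5, 7, 2, 1, 3, 4, 8, 6, so processing vertices in that order labels each vertex after all of its successors.
5: no outgoing edge → L
7: W (go to 5, an L position)
2: W (go to 5, an L position)
1: W (go to 5, an L position)
3: W (go to 5, an L position)
4: W (go to 5, an L position)
8: W (go to 5, an L position)
6: L (options 8(W), 4(W), 2(W) are all W)
From 3 the player to move can move to 5, reaching an L position.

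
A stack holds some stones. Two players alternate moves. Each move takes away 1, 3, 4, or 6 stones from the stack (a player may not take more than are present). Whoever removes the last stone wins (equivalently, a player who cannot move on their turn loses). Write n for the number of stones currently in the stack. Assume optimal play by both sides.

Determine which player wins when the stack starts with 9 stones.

The second player wins.

Positions with no move are L. A position that does have a move is losing for the player to move precisely when every available move leads to a winning position for the opponent. Fill in the labels:
n=0: no move → L
n=1: can move to 0, which is L ⇒ W
n=2: the only move is to 1(W), a W ⇒ L
n=3: can move to 2, which is L ⇒ W
n=4: can move to 0, which is L ⇒ W
n=5: can move to 2, which is L ⇒ W
n=6: can move to 2, which is L ⇒ W
n=7: moves to 6(W), 4(W), 3(W), 1(W); every one is W ⇒ L
n=8: can move to 7, which is L ⇒ W
n=9: moves to 8(W), 6(W), 5(W), 3(W); every one is W ⇒ L
Every move from 9 reaches a W position, so the mover loses.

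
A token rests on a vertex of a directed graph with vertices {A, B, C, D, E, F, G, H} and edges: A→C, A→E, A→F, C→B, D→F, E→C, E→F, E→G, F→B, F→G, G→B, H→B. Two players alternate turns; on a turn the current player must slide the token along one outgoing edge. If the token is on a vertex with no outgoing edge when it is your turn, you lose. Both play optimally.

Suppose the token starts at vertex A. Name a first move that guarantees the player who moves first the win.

Work bottom-up. With no move the player to move loses. Otherwise the position is W if at least one move leads to an L position for the opponent, and L if every move leads to a W.
Every edge goes from a vertex to one that appears earlier in the order B, G, F, C, E, A, H, D, so processing vertices in that order labels each vertex after all of its successors.
B: no outgoing edge → L
G: W (go to B, an L position)
F: W (go to B, an L position)
C: W (go to B, an L position)
E: L (options C(W), F(W), G(W) are all W)
A: W (go to E, an L position)
H: W (go to B, an L position)
D: L (sole option F(W) is W)
From A, the L positions reachable in one move are: E.

Move to E.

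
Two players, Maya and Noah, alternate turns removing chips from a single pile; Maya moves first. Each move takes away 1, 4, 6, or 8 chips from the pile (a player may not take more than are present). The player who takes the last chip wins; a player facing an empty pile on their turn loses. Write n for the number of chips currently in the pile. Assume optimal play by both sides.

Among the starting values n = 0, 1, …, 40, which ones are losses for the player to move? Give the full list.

Positions with no move are L. A position that does have a move is losing for the player to move precisely when every available move leads to a winning position for the opponent. Fill in the labels:
n=0: no move → L
n=1: can move to 0, which is L ⇒ W
n=2: the only move is to 1(W), a W ⇒ L
n=3: can move to 2, which is L ⇒ W
n=4: can move to 0, which is L ⇒ W
n=5: moves to 4(W), 1(W); every one is W ⇒ L
n=6: can move to 5, which is L ⇒ W
n=7: moves to 6(W), 3(W), 1(W); every one is W ⇒ L
n=8: can move to 7, which is L ⇒ W
n=9: can move to 5, which is L ⇒ W
n=10: can move to 2, which is L ⇒ W
n=11: can move to 7, which is L ⇒ W
n=12: moves to 11(W), 8(W), 6(W), 4(W); every one is W ⇒ L
n=13: can move to 12, which is L ⇒ W
n=14: moves to 13(W), 10(W), 8(W), 6(W); every one is W ⇒ L
n=15: can move to 14, which is L ⇒ W
n=16: can move to 12, which is L ⇒ W
n=17: moves to 16(W), 13(W), 11(W), 9(W); every one is W ⇒ L
n=18: can move to 17, which is L ⇒ W
n=19: moves to 18(W), 15(W), 13(W), 11(W); every one is W ⇒ L
n=20: can move to 19, which is L ⇒ W
n=21: can move to 17, which is L ⇒ W
n=22: can move to 14, which is L ⇒ W
n=23: can move to 19, which is L ⇒ W
n=24: moves to 23(W), 20(W), 18(W), 16(W); every one is W ⇒ L
n=25: can move to 24, which is L ⇒ W
n=26: moves to 25(W), 22(W), 20(W), 18(W); every one is W ⇒ L
n=27: can move to 26, which is L ⇒ W
n=28: can move to 24, which is L ⇒ W
n=29: moves to 28(W), 25(W), 23(W), 21(W); every one is W ⇒ L
n=30: can move to 29, which is L ⇒ W
n=31: moves to 30(W), 27(W), 25(W), 23(W); every one is W ⇒ L
n=32: can move to 31, which is L ⇒ W
n=33: can move to 29, which is L ⇒ W
n=34: can move to 26, which is L ⇒ W
n=35: can move to 31, which is L ⇒ W
n=36: moves to 35(W), 32(W), 30(W), 28(W); every one is W ⇒ L
n=37: can move to 36, which is L ⇒ W
n=38: moves to 37(W), 34(W), 32(W), 30(W); every one is W ⇒ L
n=39: can move to 38, which is L ⇒ W
n=40: can move to 36, which is L ⇒ W
The losing starting values of n are exactly the entries labelled L in this table (14 of them).

0, 2, 5, 7, 12, 14, 17, 19, 24, 26, 29, 31, 36, 38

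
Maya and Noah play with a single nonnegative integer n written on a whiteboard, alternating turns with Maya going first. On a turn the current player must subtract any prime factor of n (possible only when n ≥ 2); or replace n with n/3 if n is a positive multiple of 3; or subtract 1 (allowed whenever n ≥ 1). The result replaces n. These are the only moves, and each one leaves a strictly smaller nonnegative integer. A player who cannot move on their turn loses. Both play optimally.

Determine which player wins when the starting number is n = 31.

Maya wins.

Work bottom-up. With no move the player to move loses. Otherwise the position is W if at least one move leads to an L position for the opponent, and L if every move leads to a W.
n=0: no move → L
n=1: W (go to 0, an L position)
n=2: W (go to 0, an L position)
n=3: W (go to 0, an L position)
n=4: L (options 2(W), 3(W) are all W)
n=5: W (go to 0, an L position)
n=6: W (go to 4, an L position)
n=7: W (go to 0, an L position)
n=8: L (options 6(W), 7(W) are all W)
n=9: W (go to 8, an L position)
n=10: W (go to 8, an L position)
n=11: W (go to 0, an L position)
n=12: W (go to 4, an L position)
n=13: W (go to 0, an L position)
n=14: L (options 7(W), 12(W), 13(W) are all W)
n=15: W (go to 14, an L position)
n=16: W (go to 14, an L position)
n=17: W (go to 0, an L position)
n=18: L (options 6(W), 15(W), 16(W), 17(W) are all W)
n=19: W (go to 0, an L position)
n=20: W (go to 18, an L position)
n=21: W (go to 14, an L position)
n=22: L (options 11(W), 20(W), 21(W) are all W)
n=23: W (go to 0, an L position)
n=24: W (go to 8, an L position)
n=25: L (options 20(W), 24(W) are all W)
n=26: W (go to 25, an L position)
n=27: L (options 9(W), 24(W), 26(W) are all W)
n=28: W (go to 27, an L position)
n=29: W (go to 0, an L position)
n=30: W (go to 25, an L position)
n=31: W (go to 0, an L position)
The starting position 31 is W: Maya should move to 0, handing over an L position.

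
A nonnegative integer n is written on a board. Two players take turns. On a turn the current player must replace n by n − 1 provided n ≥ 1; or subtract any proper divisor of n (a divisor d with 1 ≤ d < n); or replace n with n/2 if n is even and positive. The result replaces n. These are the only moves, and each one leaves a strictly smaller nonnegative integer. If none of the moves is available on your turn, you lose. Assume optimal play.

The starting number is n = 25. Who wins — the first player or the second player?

The second player wins.

Work bottom-up. With no move the player to move loses. Otherwise the position is W if at least one move leads to an L position for the opponent, and L if every move leads to a W.
n=0: no move → L
n=1: can move to 0, which is L ⇒ W
n=2: the only move is to 1(W), a W ⇒ L
n=3: can move to 2, which is L ⇒ W
n=4: can move to 2, which is L ⇒ W
n=5: the only move is to 4(W), a W ⇒ L
n=6: can move to 5, which is L ⇒ W
n=7: the only move is to 6(W), a W ⇒ L
n=8: can move to 7, which is L ⇒ W
n=9: moves to 6(W), 8(W); every one is W ⇒ L
n=10: can move to 5, which is L ⇒ W
n=11: the only move is to 10(W), a W ⇒ L
n=12: can move to 9, which is L ⇒ W
n=13: the only move is to 12(W), a W ⇒ L
n=14: can move to 7, which is L ⇒ W
n=15: moves to 10(W), 12(W), 14(W); every one is W ⇒ L
n=16: can move to 15, which is L ⇒ W
n=17: the only move is to 16(W), a W ⇒ L
n=18: can move to 9, which is L ⇒ W
n=19: the only move is to 18(W), a W ⇒ L
n=20: can move to 15, which is L ⇒ W
n=21: moves to 14(W), 18(W), 20(W); every one is W ⇒ L
n=22: can move to 11, which is L ⇒ W
n=23: the only move is to 22(W), a W ⇒ L
n=24: can move to 21, which is L ⇒ W
n=25: moves to 20(W), 24(W); every one is W ⇒ L
The starting position 25 is L: whatever the player to move does, the opponent receives a W position.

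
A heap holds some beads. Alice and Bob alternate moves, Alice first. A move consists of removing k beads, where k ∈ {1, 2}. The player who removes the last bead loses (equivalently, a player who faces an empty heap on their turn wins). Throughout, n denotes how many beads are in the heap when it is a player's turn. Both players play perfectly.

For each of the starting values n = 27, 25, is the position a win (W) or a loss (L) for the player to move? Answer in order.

27: W, 25: L

Compute win/loss labels from the base case upward. A position with no move is W. Any other position is W if it can reach an L in one move, else L.
n=0: no move; the opponent has just taken the last bead and therefore loses → W
n=1: →0(W) only, which is W, so L
n=2: →1(L), so W
n=3: →1(L), so W
n=4: →3(W), 2(W) — all W, so L
n=5: →4(L), so W
n=6: →4(L), so W
n=7: →6(W), 5(W) — all W, so L
n=8: →7(L), so W
n=9: →7(L), so W
n=10: →9(W), 8(W) — all W, so L
n=11: →10(L), so W
n=12: →10(L), so W
n=13: →12(W), 11(W) — all W, so L
n=14: →13(L), so W
n=15: →13(L), so W
n=16: →15(W), 14(W) — all W, so L
n=17: →16(L), so W
n=18: →16(L), so W
n=19: →18(W), 17(W) — all W, so L
n=20: →19(L), so W
n=21: →19(L), so W
n=22: →21(W), 20(W) — all W, so L
n=23: →22(L), so W
n=24: →22(L), so W
n=25: →24(W), 23(W) — all W, so L
n=26: →25(L), so W
n=27: →25(L), so W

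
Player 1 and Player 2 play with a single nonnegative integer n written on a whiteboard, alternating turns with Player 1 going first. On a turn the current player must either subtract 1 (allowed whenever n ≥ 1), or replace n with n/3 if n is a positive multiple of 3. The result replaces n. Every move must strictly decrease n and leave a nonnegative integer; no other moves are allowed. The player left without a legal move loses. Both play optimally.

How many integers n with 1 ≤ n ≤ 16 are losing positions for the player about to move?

Label each position W (a win for the player to move) or L (a loss). A position with no legal move is L; any other position is W exactly when some move reaches an L, and L when every move reaches a W.
n=0: no move → L
n=1: →0(L), so W
n=2: →1(W) only, which is W, so L
n=3: →2(L), so W
n=4: →3(W) only, which is W, so L
n=5: →4(L), so W
n=6: →2(L), so W
n=7: →6(W) only, which is W, so L
n=8: →7(L), so W
n=9: →3(W), 8(W) — all W, so L
n=10: →9(L), so W
n=11: →10(W) only, which is W, so L
n=12: →4(L), so W
n=13: →12(W) only, which is W, so L
n=14: →13(L), so W
n=15: →5(W), 14(W) — all W, so L
n=16: →15(L), so W
L entries with 1 ≤ n ≤ 16 (n=0 is outside the asked range and is not counted): n = 2, 4, 7, 9, 11, 13, 15; that makes 7.

7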